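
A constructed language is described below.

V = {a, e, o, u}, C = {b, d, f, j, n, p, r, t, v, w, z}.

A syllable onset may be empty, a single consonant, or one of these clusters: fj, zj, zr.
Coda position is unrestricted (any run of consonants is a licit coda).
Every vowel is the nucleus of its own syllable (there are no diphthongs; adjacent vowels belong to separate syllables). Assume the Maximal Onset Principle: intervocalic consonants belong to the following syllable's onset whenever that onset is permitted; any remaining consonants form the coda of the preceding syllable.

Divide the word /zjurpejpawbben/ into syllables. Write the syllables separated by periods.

zjur.pej.pawb.ben

Vowels present: u, e, a, e; each is a nucleus, giving 4 syllables.
V1 /u/ – V2 /e/: /rp/ splits as /r/ + /p/ (/p/ is the longest suffix that is a licit onset).
V2 /e/ – V3 /a/: /jp/ splits as /j/ + /p/ (/p/ is the longest suffix that is a licit onset).
V3 /a/ – V4 /e/: /wbb/ splits as /wb/ + /b/ (/b/ is the longest suffix that is a licit onset).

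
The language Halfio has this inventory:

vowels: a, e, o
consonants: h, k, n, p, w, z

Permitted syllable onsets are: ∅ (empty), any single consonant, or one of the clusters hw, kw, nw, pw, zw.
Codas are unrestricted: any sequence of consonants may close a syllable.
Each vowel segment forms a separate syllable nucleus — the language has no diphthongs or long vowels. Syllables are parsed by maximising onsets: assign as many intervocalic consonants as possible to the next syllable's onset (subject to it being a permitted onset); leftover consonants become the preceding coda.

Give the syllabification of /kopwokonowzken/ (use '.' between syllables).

ko.pwo.ko.nowz.ken

Nuclei (vowels): o, o, o, o, e → 5 syllables.
V1 /o/ – V2 /o/: /pw/ — entire cluster is a permitted onset → onset /pw/, coda ∅.
V2 /o/ – V3 /o/: /k/ → onset of the next syllable (single consonants are always licit onsets).
V3 /o/ – V4 /o/: /n/ → onset of the next syllable (single consonants are always licit onsets).
V4 /o/ – V5 /e/: cluster /wzk/ — the longest permitted-onset suffix is /k/; onset = /k/, preceding coda = /wz/.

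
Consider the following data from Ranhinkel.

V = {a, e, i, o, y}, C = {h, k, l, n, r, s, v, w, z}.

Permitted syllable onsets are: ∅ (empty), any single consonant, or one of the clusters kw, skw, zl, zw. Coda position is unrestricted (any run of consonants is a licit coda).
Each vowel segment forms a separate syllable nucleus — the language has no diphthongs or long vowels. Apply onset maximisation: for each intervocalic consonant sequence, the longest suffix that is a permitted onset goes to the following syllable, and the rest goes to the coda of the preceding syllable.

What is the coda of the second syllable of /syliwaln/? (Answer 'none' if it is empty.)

Vowels present: y, i, a; each is a nucleus, giving 3 syllables.
σ1/σ2 boundary: /l/ is a single consonant, so it becomes the next onset.
σ2/σ3 boundary: just /w/ — single C goes to the following onset.
Result: sy.li.waln.
Syllable 2 is /li/: onset /l/, nucleus /i/, coda ∅.

none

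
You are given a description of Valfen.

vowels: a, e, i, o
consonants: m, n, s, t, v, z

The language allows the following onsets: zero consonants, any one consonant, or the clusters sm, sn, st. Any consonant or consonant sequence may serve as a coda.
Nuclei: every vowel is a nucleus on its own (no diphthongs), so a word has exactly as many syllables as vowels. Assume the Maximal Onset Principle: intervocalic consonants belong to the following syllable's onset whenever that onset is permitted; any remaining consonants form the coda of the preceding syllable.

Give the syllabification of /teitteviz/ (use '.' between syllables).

te.it.te.viz

Vowels present: e, i, e, i; each is a nucleus, giving 4 syllables.
σ1/σ2 boundary: hiatus — the boundary sits between the two vowels.
σ2/σ3 boundary: /tt/; trying suffixes from longest down, /t/ is the first permitted one, so coda /t/ | onset /t/.
σ3/σ4 boundary: /v/ is a single consonant, so it becomes the next onset.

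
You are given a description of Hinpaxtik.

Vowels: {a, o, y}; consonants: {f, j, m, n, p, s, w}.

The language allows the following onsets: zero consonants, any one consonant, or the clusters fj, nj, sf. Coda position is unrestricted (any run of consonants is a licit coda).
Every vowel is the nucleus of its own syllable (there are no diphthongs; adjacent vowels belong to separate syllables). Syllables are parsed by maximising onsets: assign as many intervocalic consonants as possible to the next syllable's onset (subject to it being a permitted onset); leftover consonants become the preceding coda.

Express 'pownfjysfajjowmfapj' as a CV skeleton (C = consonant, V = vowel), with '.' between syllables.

The vowels are o, y, a, o, a — 5 nuclei, so 5 syllables.
Between /o/ (V1) and /y/ (V2): /wnfj/ splits as /wn/ + /fj/ (/fj/ is the longest suffix that is a licit onset).
Between /y/ (V2) and /a/ (V3): /sf/ is a licit onset in full, so it all attaches to the next syllable.
Between /a/ (V3) and /o/ (V4): /jj/; trying suffixes from longest down, /j/ is the first permitted one, so coda /j/ | onset /j/.
Between /o/ (V4) and /a/ (V5): cluster /wmf/ — the longest permitted-onset suffix is /f/; onset = /f/, preceding coda = /wm/.
Putting it together: pown.fjy.sfaj.jowm.fapj.
Mapping each syllable to C/V: /pown/ → CVCC, /fjy/ → CCV, /sfaj/ → CCVC, /jowm/ → CVCC, /fapj/ → CVCC.

CVCC.CCV.CCVC.CVCC.CVCC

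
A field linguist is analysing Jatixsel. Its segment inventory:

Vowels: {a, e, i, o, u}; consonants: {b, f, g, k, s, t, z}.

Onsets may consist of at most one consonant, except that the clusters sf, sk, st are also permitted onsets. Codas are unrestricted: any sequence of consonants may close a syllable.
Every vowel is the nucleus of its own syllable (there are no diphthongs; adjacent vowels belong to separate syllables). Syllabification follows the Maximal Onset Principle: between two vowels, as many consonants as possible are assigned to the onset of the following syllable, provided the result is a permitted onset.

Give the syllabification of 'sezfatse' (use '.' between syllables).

sez.fat.se

Nuclei (vowels): e, a, e → 3 syllables.
/e…a/ gap (V1→V2): /zf/; trying suffixes from longest down, /f/ is the first permitted one, so coda /z/ | onset /f/.
/a…e/ gap (V2→V3): /ts/ — longest licit onset from the right is /s/, leaving /t/ as coda.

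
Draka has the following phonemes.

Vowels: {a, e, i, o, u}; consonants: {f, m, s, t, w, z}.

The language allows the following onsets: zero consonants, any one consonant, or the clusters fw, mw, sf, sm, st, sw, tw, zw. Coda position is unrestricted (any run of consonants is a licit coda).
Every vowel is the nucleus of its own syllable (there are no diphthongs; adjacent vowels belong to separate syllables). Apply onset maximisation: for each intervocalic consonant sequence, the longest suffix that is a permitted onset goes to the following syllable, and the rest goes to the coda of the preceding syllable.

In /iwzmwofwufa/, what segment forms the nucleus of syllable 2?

Vowels present: i, o, u, a; each is a nucleus, giving 4 syllables.
The second nucleus (vowel 2 from the left) is /o/.

o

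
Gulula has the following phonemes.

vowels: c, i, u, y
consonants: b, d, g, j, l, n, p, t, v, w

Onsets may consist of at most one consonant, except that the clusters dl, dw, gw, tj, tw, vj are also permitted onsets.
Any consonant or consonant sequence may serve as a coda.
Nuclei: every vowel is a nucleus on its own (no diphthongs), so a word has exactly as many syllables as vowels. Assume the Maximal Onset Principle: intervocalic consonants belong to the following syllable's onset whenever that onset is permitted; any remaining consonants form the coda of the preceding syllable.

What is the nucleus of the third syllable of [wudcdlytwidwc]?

Nuclei (vowels): u, c, y, i, c → 5 syllables.
The third nucleus (vowel 3 from the left) is /y/.

y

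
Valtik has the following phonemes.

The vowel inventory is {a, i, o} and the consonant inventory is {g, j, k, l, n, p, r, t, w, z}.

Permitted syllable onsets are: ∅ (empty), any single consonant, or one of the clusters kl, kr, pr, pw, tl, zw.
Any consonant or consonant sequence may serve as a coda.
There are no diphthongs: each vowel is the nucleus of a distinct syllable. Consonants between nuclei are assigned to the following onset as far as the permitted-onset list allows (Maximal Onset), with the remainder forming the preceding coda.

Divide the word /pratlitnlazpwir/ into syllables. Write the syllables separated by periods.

pra.tlitn.laz.pwir

Nuclei (vowels): a, i, a, i → 4 syllables.
/a…i/ gap (V1→V2): /tl/ is a licit onset in full, so it all attaches to the next syllable.
/i…a/ gap (V2→V3): /tnl/ splits as /tn/ + /l/ (/l/ is the longest suffix that is a licit onset).
/a…i/ gap (V3→V4): cluster /zpw/ — the longest permitted-onset suffix is /pw/; onset = /pw/, preceding coda = /z/.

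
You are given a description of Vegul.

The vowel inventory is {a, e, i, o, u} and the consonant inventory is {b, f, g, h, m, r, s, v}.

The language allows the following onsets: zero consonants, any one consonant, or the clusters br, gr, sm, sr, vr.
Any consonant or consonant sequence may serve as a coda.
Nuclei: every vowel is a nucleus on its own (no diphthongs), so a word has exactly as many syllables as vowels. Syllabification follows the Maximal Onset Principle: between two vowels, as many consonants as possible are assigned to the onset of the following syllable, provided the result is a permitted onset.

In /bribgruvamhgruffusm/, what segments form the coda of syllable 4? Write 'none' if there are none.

The vowels are i, u, a, u, u — 5 nuclei, so 5 syllables.
V1 /i/ – V2 /u/: /bgr/ — longest licit onset from the right is /gr/, leaving /b/ as coda.
V2 /u/ – V3 /a/: just /v/ — single C goes to the following onset.
V3 /a/ – V4 /u/: /mhgr/ — longest licit onset from the right is /gr/, leaving /mh/ as coda.
V4 /u/ – V5 /u/: /ff/ — longest licit onset from the right is /f/, leaving /f/ as coda.
So the parse is brib.gru.vamh.gruf.fusm.
Syllable 4 is /gruf/: onset /gr/, nucleus /u/, coda /f/.

f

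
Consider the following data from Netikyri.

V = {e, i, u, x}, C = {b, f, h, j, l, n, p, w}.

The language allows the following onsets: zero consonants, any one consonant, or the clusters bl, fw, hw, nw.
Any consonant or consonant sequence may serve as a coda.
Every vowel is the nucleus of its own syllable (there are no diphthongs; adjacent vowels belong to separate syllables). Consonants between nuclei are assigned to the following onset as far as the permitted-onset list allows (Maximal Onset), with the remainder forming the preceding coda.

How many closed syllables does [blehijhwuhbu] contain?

Vowels present: e, i, u, u; each is a nucleus, giving 4 syllables.
/e…i/ gap (V1→V2): /h/ is a single consonant, so it becomes the next onset.
/i…u/ gap (V2→V3): /jhw/ splits as /j/ + /hw/ (/hw/ is the longest suffix that is a licit onset).
/u…u/ gap (V3→V4): cluster /hb/ — the longest permitted-onset suffix is /b/; onset = /b/, preceding coda = /h/.
Putting it together: ble.hij.hwuh.bu.
Classifying each syllable: /ble/ (open), /hij/ (closed), /hwuh/ (closed), /bu/ (open).
Closed syllables: 2.

2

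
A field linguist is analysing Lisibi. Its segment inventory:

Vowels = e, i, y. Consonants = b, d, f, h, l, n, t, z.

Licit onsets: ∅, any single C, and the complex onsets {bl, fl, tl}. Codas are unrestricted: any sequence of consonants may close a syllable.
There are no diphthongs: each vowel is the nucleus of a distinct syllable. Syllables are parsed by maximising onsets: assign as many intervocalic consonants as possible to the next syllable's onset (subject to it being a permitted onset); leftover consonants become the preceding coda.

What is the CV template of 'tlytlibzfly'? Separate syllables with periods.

CCV.CCVCC.CCV

Vowels present: y, i, y; each is a nucleus, giving 3 syllables.
/y…i/ gap (V1→V2): /tl/ — entire cluster is a permitted onset → onset /tl/, coda ∅.
/i…y/ gap (V2→V3): /bzfl/; trying suffixes from longest down, /fl/ is the first permitted one, so coda /bz/ | onset /fl/.
Putting it together: tly.tlibz.fly.
Mapping each syllable to C/V: /tly/ → CCV, /tlibz/ → CCVCC, /fly/ → CCV.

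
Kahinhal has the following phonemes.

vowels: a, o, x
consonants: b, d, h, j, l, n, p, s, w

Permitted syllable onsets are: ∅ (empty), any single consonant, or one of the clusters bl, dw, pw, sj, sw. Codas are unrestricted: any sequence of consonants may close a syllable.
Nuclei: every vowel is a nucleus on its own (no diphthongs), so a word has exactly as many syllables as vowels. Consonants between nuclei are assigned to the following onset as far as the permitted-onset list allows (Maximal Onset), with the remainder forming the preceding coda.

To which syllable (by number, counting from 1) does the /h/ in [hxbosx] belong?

1

Nuclei (vowels): x, o, x → 3 syllables.
σ1/σ2 boundary: /b/ → onset of the next syllable (single consonants are always licit onsets).
σ2/σ3 boundary: /s/ is a single consonant, so it becomes the next onset.
Syllabification: hx.bo.sx.
The /h/ is in the onset of syllable 1 (/hx/).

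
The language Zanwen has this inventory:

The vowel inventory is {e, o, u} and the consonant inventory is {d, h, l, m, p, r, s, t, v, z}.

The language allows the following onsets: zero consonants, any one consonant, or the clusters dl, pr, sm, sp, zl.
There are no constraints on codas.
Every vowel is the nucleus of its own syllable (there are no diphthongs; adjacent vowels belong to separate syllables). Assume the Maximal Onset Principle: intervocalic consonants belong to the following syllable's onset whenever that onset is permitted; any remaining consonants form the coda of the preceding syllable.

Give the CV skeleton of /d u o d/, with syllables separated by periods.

CV.VC

Vowels present: u, o; each is a nucleus, giving 2 syllables.
σ1/σ2 boundary: hiatus — the boundary sits between the two vowels.
Putting it together: du.od.
Mapping each syllable to C/V: /du/ → CV, /od/ → VC.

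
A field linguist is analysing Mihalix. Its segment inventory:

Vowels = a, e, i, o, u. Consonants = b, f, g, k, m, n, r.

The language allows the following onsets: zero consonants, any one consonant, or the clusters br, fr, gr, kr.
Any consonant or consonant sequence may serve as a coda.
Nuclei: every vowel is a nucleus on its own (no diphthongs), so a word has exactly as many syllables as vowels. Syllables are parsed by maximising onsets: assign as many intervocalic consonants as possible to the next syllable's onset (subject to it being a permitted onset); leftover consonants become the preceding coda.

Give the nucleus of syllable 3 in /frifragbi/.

The vowels are i, a, i — 3 nuclei, so 3 syllables.
The third nucleus (vowel 3 from the left) is /i/.

i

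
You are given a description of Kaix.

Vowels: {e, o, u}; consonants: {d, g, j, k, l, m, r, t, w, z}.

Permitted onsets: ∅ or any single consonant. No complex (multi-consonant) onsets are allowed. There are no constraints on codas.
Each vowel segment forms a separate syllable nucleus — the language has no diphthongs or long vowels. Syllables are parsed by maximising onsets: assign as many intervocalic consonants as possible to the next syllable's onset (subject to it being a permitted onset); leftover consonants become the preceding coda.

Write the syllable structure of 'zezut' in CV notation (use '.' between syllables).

CV.CVC

Vowels present: e, u; each is a nucleus, giving 2 syllables.
σ1/σ2 boundary: /z/ → onset of the next syllable (single consonants are always licit onsets).
Result: ze.zut.
Mapping each syllable to C/V: /ze/ → CV, /zut/ → CVC.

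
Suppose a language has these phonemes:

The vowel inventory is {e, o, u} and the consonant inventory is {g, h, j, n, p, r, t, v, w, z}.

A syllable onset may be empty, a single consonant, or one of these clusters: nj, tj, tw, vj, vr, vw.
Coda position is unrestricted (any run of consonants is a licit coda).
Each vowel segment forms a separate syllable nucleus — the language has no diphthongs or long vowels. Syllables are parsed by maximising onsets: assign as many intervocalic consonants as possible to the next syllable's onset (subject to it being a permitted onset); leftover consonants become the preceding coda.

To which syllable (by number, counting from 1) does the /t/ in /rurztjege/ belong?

2

Vowels present: u, e, e; each is a nucleus, giving 3 syllables.
Between /u/ (V1) and /e/ (V2): cluster /rztj/ — the longest permitted-onset suffix is /tj/; onset = /tj/, preceding coda = /rz/.
Between /e/ (V2) and /e/ (V3): just /g/ — single C goes to the following onset.
Putting it together: rurz.tje.ge.
The /t/ is in the onset of syllable 2 (/tje/).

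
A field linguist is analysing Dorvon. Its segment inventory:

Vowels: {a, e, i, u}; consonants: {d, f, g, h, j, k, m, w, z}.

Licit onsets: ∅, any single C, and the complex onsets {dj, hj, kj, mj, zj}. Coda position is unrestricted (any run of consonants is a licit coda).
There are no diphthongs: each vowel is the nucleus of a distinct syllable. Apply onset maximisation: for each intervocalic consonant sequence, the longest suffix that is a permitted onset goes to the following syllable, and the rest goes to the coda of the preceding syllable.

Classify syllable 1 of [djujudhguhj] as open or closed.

open

Nuclei (vowels): u, u, u → 3 syllables.
/u…u/ gap (V1→V2): /j/ → onset of the next syllable (single consonants are always licit onsets).
/u…u/ gap (V2→V3): cluster /dhg/ — the longest permitted-onset suffix is /g/; onset = /g/, preceding coda = /dh/.
Result: dju.judh.guhj.
Syllable 1 is /dju/; it ends in its nucleus with no coda, so it is open.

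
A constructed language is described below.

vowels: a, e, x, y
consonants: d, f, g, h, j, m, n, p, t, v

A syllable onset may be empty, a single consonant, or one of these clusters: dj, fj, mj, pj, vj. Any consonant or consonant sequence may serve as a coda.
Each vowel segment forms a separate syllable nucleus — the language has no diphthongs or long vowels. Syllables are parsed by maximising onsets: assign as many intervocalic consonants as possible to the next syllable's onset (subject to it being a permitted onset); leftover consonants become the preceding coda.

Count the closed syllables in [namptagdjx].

2

Vowels present: a, a, x; each is a nucleus, giving 3 syllables.
/a…a/ gap (V1→V2): cluster /mpt/ — the longest permitted-onset suffix is /t/; onset = /t/, preceding coda = /mp/.
/a…x/ gap (V2→V3): /gdj/ — longest licit onset from the right is /dj/, leaving /g/ as coda.
Putting it together: namp.tag.djx.
Classifying each syllable: /namp/ (closed), /tag/ (closed), /djx/ (open).
Closed syllables: 2.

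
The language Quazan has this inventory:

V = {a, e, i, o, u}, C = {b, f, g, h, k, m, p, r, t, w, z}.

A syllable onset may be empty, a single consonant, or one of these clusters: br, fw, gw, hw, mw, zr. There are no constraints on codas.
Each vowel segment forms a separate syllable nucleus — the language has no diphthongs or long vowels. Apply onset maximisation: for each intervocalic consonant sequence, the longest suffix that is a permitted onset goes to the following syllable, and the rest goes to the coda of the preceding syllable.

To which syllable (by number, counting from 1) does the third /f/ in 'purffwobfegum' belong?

Vowels present: u, o, e, u; each is a nucleus, giving 4 syllables.
σ1/σ2 boundary: /rffw/ splits as /rf/ + /fw/ (/fw/ is the longest suffix that is a licit onset).
σ2/σ3 boundary: /bf/; trying suffixes from longest down, /f/ is the first permitted one, so coda /b/ | onset /f/.
σ3/σ4 boundary: /g/ → onset of the next syllable (single consonants are always licit onsets).
Result: purf.fwob.fe.gum.
The third /f/ is in the onset of syllable 3 (/fe/).

3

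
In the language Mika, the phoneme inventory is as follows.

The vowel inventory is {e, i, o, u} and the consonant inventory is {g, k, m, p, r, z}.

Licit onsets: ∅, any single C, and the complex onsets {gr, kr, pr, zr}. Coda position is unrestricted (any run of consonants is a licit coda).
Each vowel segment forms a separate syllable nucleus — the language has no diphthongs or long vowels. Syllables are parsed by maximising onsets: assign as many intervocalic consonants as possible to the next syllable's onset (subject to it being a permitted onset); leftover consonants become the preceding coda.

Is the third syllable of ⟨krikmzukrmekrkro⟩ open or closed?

Vowels present: i, u, e, o; each is a nucleus, giving 4 syllables.
V1 /i/ – V2 /u/: /kmz/ splits as /km/ + /z/ (/z/ is the longest suffix that is a licit onset).
V2 /u/ – V3 /e/: /krm/ — longest licit onset from the right is /m/, leaving /kr/ as coda.
V3 /e/ – V4 /o/: /krkr/ — longest licit onset from the right is /kr/, leaving /kr/ as coda.
So the parse is krikm.zukr.mekr.kro.
Syllable 3 is /mekr/ with coda /kr/, so it is closed.

closed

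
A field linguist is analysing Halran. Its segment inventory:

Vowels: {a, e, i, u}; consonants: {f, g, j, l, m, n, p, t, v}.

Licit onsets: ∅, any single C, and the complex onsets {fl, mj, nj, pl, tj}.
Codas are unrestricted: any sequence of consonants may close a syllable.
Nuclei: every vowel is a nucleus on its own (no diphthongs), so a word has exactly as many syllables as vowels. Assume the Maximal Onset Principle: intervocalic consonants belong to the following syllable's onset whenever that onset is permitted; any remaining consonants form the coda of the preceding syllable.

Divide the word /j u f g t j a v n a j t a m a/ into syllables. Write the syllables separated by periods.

Nuclei (vowels): u, a, a, a, a → 5 syllables.
V1 /u/ – V2 /a/: /fgtj/ — longest licit onset from the right is /tj/, leaving /fg/ as coda.
V2 /a/ – V3 /a/: /vn/ splits as /v/ + /n/ (/n/ is the longest suffix that is a licit onset).
V3 /a/ – V4 /a/: /jt/ splits as /j/ + /t/ (/t/ is the longest suffix that is a licit onset).
V4 /a/ – V5 /a/: /m/ → onset of the next syllable (single consonants are always licit onsets).

jufg.tjav.naj.ta.ma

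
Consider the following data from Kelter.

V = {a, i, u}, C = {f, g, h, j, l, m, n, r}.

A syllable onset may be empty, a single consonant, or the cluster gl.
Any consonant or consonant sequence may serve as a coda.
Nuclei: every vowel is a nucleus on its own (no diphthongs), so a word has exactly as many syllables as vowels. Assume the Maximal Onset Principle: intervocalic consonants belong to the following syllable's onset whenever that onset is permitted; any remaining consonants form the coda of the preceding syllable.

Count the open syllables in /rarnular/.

Nuclei (vowels): a, u, a → 3 syllables.
/a…u/ gap (V1→V2): /rn/ — longest licit onset from the right is /n/, leaving /r/ as coda.
/u…a/ gap (V2→V3): just /l/ — single C goes to the following onset.
Syllabification: rar.nu.lar.
Classifying each syllable: /rar/ (closed), /nu/ (open), /lar/ (closed).
Open syllables: 1.

1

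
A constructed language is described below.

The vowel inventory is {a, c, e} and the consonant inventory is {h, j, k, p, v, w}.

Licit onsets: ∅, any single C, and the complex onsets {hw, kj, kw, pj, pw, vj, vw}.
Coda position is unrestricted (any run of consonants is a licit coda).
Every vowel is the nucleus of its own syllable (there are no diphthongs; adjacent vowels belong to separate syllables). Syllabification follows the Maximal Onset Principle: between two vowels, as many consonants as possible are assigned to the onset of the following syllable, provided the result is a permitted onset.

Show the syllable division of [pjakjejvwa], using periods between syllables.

pja.kjej.vwa

Nuclei (vowels): a, e, a → 3 syllables.
V1 /a/ – V2 /e/: /kj/ is a licit onset in full, so it all attaches to the next syllable.
V2 /e/ – V3 /a/: /jvw/ splits as /j/ + /vw/ (/vw/ is the longest suffix that is a licit onset).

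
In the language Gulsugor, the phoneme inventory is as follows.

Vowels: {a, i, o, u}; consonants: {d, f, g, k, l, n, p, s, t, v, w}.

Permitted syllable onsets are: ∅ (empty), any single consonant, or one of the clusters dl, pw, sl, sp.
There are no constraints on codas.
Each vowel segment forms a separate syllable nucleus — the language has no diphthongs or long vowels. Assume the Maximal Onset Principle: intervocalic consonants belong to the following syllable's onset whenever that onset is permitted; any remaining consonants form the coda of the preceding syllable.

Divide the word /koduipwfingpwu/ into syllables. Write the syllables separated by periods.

Vowels present: o, u, i, i, u; each is a nucleus, giving 5 syllables.
/o…u/ gap (V1→V2): /d/ is a single consonant, so it becomes the next onset.
/u…i/ gap (V2→V3): no consonants, so the boundary falls immediately after /u/.
/i…i/ gap (V3→V4): cluster /pwf/ — the longest permitted-onset suffix is /f/; onset = /f/, preceding coda = /pw/.
/i…u/ gap (V4→V5): cluster /ngpw/ — the longest permitted-onset suffix is /pw/; onset = /pw/, preceding coda = /ng/.

ko.du.ipw.fing.pwu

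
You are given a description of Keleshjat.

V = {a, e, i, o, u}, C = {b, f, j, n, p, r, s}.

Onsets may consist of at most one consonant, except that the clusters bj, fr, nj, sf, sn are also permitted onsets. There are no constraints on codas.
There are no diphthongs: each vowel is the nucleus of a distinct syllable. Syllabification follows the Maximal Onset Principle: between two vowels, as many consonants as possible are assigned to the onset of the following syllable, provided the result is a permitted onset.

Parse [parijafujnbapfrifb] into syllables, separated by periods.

pa.ri.ja.fujn.bap.frifb

Nuclei (vowels): a, i, a, u, a, i → 6 syllables.
σ1/σ2 boundary: /r/ → onset of the next syllable (single consonants are always licit onsets).
σ2/σ3 boundary: just /j/ — single C goes to the following onset.
σ3/σ4 boundary: just /f/ — single C goes to the following onset.
σ4/σ5 boundary: /jnb/ — longest licit onset from the right is /b/, leaving /jn/ as coda.
σ5/σ6 boundary: /pfr/; trying suffixes from longest down, /fr/ is the first permitted one, so coda /p/ | onset /fr/.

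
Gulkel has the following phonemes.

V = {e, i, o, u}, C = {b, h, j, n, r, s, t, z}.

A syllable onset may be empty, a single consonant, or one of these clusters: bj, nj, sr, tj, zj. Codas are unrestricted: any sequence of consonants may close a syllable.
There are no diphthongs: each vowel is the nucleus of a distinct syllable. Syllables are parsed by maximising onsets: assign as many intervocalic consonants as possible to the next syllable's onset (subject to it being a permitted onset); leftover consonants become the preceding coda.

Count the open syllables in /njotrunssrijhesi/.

Vowels present: o, u, i, e, i; each is a nucleus, giving 5 syllables.
σ1/σ2 boundary: cluster /tr/ — the longest permitted-onset suffix is /r/; onset = /r/, preceding coda = /t/.
σ2/σ3 boundary: /nssr/ — longest licit onset from the right is /sr/, leaving /ns/ as coda.
σ3/σ4 boundary: /jh/; trying suffixes from longest down, /h/ is the first permitted one, so coda /j/ | onset /h/.
σ4/σ5 boundary: /s/ → onset of the next syllable (single consonants are always licit onsets).
So the parse is njot.runs.srij.he.si.
Classifying each syllable: /njot/ (closed), /runs/ (closed), /srij/ (closed), /he/ (open), /si/ (open).
Open syllables: 2.

2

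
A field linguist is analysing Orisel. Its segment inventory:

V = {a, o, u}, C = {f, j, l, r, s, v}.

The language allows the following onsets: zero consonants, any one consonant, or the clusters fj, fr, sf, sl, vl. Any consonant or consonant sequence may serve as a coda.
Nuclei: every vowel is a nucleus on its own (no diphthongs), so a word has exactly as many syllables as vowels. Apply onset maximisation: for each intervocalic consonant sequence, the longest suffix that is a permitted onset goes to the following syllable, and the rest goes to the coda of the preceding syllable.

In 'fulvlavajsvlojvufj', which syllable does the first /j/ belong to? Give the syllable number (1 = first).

3

Nuclei (vowels): u, a, a, o, u → 5 syllables.
/u…a/ gap (V1→V2): /lvl/ splits as /l/ + /vl/ (/vl/ is the longest suffix that is a licit onset).
/a…a/ gap (V2→V3): /v/ is a single consonant, so it becomes the next onset.
/a…o/ gap (V3→V4): /jsvl/ splits as /js/ + /vl/ (/vl/ is the longest suffix that is a licit onset).
/o…u/ gap (V4→V5): cluster /jv/ — the longest permitted-onset suffix is /v/; onset = /v/, preceding coda = /j/.
So the parse is ful.vla.vajs.vloj.vufj.
The first /j/ is in the coda of syllable 3 (/vajs/).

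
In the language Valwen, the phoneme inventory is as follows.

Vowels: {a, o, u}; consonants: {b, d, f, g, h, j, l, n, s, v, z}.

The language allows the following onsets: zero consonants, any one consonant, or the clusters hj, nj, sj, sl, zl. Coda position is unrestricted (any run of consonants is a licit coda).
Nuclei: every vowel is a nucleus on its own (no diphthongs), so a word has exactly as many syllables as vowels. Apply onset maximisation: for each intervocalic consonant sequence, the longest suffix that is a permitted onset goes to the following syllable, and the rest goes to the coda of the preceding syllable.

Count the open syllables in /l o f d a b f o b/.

0

The vowels are o, a, o — 3 nuclei, so 3 syllables.
Between /o/ (V1) and /a/ (V2): /fd/ splits as /f/ + /d/ (/d/ is the longest suffix that is a licit onset).
Between /a/ (V2) and /o/ (V3): cluster /bf/ — the longest permitted-onset suffix is /f/; onset = /f/, preceding coda = /b/.
Syllabification: lof.dab.fob.
Classifying each syllable: /lof/ (closed), /dab/ (closed), /fob/ (closed).
Open syllables: 0.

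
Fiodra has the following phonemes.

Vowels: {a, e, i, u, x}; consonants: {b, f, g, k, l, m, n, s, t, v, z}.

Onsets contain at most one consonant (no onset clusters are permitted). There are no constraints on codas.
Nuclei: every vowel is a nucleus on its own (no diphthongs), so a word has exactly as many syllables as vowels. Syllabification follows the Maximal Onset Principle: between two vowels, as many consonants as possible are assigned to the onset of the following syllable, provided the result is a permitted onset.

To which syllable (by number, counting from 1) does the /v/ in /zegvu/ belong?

2

The vowels are e, u — 2 nuclei, so 2 syllables.
/e…u/ gap (V1→V2): /gv/ splits as /g/ + /v/ (/v/ is the longest suffix that is a licit onset).
Syllabification: zeg.vu.
The /v/ is in the onset of syllable 2 (/vu/).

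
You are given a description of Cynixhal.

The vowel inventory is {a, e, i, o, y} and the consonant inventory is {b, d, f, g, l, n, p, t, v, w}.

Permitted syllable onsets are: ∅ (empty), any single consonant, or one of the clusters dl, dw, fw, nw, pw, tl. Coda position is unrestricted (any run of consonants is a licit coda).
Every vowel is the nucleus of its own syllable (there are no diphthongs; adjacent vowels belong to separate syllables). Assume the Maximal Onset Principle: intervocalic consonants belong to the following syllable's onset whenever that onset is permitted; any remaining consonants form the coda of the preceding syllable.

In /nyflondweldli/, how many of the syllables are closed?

3

Nuclei (vowels): y, o, e, i → 4 syllables.
σ1/σ2 boundary: /fl/ — longest licit onset from the right is /l/, leaving /f/ as coda.
σ2/σ3 boundary: /ndw/ splits as /n/ + /dw/ (/dw/ is the longest suffix that is a licit onset).
σ3/σ4 boundary: /ldl/ splits as /l/ + /dl/ (/dl/ is the longest suffix that is a licit onset).
Result: nyf.lon.dwel.dli.
Classifying each syllable: /nyf/ (closed), /lon/ (closed), /dwel/ (closed), /dli/ (open).
Closed syllables: 3.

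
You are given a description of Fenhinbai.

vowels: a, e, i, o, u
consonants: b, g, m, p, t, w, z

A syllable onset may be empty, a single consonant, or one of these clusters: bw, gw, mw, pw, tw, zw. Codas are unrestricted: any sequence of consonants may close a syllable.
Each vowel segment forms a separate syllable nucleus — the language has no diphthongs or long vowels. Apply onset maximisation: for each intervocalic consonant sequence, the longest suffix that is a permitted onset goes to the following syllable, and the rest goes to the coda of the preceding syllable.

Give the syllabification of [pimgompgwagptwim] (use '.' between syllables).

Nuclei (vowels): i, o, a, i → 4 syllables.
σ1/σ2 boundary: /mg/ — longest licit onset from the right is /g/, leaving /m/ as coda.
σ2/σ3 boundary: /mpgw/; trying suffixes from longest down, /gw/ is the first permitted one, so coda /mp/ | onset /gw/.
σ3/σ4 boundary: /gptw/ — longest licit onset from the right is /tw/, leaving /gp/ as coda.

pim.gomp.gwagp.twim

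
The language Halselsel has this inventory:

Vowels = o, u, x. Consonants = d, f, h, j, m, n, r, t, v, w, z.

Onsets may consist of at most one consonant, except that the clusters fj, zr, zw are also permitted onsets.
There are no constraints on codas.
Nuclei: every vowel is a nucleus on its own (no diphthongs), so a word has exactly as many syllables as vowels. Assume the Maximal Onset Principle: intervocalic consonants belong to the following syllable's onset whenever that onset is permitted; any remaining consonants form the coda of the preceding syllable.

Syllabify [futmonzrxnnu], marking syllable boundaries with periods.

Vowels present: u, o, x, u; each is a nucleus, giving 4 syllables.
Between /u/ (V1) and /o/ (V2): /tm/ — longest licit onset from the right is /m/, leaving /t/ as coda.
Between /o/ (V2) and /x/ (V3): cluster /nzr/ — the longest permitted-onset suffix is /zr/; onset = /zr/, preceding coda = /n/.
Between /x/ (V3) and /u/ (V4): /nn/ — longest licit onset from the right is /n/, leaving /n/ as coda.

fut.mon.zrxn.nu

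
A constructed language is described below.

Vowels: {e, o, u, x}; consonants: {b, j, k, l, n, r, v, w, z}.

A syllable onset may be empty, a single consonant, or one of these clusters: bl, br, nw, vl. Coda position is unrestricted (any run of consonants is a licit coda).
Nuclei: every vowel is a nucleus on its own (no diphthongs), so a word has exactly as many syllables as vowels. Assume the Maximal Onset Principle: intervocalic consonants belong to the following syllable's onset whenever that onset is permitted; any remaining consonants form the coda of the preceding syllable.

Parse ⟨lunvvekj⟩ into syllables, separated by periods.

lunv.vekj

The vowels are u, e — 2 nuclei, so 2 syllables.
Between /u/ (V1) and /e/ (V2): cluster /nvv/ — the longest permitted-onset suffix is /v/; onset = /v/, preceding coda = /nv/.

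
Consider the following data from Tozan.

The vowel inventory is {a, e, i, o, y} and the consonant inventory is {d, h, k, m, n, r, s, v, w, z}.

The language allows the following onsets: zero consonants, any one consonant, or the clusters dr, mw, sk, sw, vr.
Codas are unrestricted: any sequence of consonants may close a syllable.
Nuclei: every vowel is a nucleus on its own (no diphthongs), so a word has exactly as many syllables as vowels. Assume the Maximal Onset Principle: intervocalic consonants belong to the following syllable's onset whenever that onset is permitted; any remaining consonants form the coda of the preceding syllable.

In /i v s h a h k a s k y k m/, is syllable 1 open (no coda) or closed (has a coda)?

closed

Nuclei (vowels): i, a, a, y → 4 syllables.
V1 /i/ – V2 /a/: /vsh/ — longest licit onset from the right is /h/, leaving /vs/ as coda.
V2 /a/ – V3 /a/: /hk/; trying suffixes from longest down, /k/ is the first permitted one, so coda /h/ | onset /k/.
V3 /a/ – V4 /y/: cluster /sk/ — /sk/ is itself a permitted onset, so the whole cluster goes right; preceding coda = ∅.
Syllabification: ivs.hah.ka.skykm.
Syllable 1 is /ivs/ with coda /vs/, so it is closed.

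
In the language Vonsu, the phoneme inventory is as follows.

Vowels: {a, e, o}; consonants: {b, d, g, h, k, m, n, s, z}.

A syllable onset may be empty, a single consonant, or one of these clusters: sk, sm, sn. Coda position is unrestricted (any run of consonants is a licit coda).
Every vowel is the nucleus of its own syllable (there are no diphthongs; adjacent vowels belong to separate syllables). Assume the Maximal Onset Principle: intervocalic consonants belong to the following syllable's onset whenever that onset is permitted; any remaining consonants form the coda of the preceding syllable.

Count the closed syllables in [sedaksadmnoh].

Vowels present: e, a, a, o; each is a nucleus, giving 4 syllables.
/e…a/ gap (V1→V2): /d/ → onset of the next syllable (single consonants are always licit onsets).
/a…a/ gap (V2→V3): /ks/ splits as /k/ + /s/ (/s/ is the longest suffix that is a licit onset).
/a…o/ gap (V3→V4): cluster /dmn/ — the longest permitted-onset suffix is /n/; onset = /n/, preceding coda = /dm/.
Putting it together: se.dak.sadm.noh.
Classifying each syllable: /se/ (open), /dak/ (closed), /sadm/ (closed), /noh/ (closed).
Closed syllables: 3.

3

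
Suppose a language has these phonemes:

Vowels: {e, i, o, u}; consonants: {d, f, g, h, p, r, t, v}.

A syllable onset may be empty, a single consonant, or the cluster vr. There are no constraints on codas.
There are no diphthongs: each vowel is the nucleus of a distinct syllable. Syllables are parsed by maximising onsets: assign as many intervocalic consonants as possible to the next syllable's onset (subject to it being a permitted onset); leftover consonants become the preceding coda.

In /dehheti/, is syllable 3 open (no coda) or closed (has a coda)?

open

Nuclei (vowels): e, e, i → 3 syllables.
V1 /e/ – V2 /e/: cluster /hh/ — the longest permitted-onset suffix is /h/; onset = /h/, preceding coda = /h/.
V2 /e/ – V3 /i/: /t/ → onset of the next syllable (single consonants are always licit onsets).
Putting it together: deh.he.ti.
Syllable 3 is /ti/; it ends in its nucleus with no coda, so it is open.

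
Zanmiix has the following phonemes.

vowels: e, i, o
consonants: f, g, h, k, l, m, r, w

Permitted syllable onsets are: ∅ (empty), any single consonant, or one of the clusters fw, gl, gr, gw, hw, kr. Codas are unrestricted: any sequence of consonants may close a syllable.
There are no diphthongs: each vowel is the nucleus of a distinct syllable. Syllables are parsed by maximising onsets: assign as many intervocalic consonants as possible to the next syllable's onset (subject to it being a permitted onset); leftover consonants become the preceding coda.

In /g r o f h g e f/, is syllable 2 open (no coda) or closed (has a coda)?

Vowels present: o, e; each is a nucleus, giving 2 syllables.
σ1/σ2 boundary: cluster /fhg/ — the longest permitted-onset suffix is /g/; onset = /g/, preceding coda = /fh/.
So the parse is grofh.gef.
Syllable 2 is /gef/ with coda /f/, so it is closed.

closed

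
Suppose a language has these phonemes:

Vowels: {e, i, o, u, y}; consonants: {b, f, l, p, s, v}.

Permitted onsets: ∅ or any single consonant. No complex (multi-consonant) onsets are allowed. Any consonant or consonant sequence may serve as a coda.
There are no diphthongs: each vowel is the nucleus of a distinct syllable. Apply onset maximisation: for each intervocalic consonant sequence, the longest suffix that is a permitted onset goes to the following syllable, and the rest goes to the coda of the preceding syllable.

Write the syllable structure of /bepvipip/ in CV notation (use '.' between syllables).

The vowels are e, i, i — 3 nuclei, so 3 syllables.
/e…i/ gap (V1→V2): /pv/ splits as /p/ + /v/ (/v/ is the longest suffix that is a licit onset).
/i…i/ gap (V2→V3): /p/ → onset of the next syllable (single consonants are always licit onsets).
So the parse is bep.vi.pip.
Mapping each syllable to C/V: /bep/ → CVC, /vi/ → CV, /pip/ → CVC.

CVC.CV.CVC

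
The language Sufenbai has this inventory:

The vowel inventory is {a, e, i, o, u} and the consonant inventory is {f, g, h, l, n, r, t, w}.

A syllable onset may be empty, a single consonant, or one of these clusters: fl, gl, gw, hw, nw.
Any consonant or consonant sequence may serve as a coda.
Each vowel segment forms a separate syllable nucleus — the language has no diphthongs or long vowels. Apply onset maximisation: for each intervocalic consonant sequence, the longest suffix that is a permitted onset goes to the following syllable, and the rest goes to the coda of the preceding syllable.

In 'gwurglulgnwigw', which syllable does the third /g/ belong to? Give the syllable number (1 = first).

Vowels present: u, u, i; each is a nucleus, giving 3 syllables.
σ1/σ2 boundary: /rgl/ splits as /r/ + /gl/ (/gl/ is the longest suffix that is a licit onset).
σ2/σ3 boundary: /lgnw/ — longest licit onset from the right is /nw/, leaving /lg/ as coda.
So the parse is gwur.glulg.nwigw.
The third /g/ is in the coda of syllable 2 (/glulg/).

2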